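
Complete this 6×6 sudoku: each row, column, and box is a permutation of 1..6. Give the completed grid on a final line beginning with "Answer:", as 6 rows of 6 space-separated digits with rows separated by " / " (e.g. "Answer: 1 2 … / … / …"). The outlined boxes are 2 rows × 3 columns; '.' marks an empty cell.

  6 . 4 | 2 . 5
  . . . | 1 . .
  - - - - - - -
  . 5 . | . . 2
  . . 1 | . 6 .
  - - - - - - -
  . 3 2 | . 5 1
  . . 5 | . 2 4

Step 1. [r4c6∈{3}] only 3 remains possible at r4c6. So r4c6=3.
Step 2. [r4c2∈{2,4}] 4 has one home in col 2: r4c2, so r4c2=4.
Step 3. [r2c3∈{3}] r2c3 has the single candidate 3. So r2c3=3.
Step 4. [r6c2∈{1,6}] r6c2 is the only open cell in col 2 admitting 6 ⇒ r6c2=6.
Step 5. [r2c2∈{2}] r2c2's peers cover all but 2. So r2c2=2.
Step 6. [r3c4∈{4}] r3c4 has the single candidate 4. So r3c4=4.
Step 7. [r3c5∈{1}] nothing but 1 survives at r3c5. So r3c5=1.
Step 8. [r1c5∈{3}] r1c5 is down to just 3, so r1c5=3.
Step 9. [r6c1∈{1}] nothing but 1 survives at r6c1, so r6c1=1.
Step 10. [r4c1∈{2}] r4c1 has the single candidate 2. So r4c1=2.
Step 11. [r3c1∈{3}] nothing but 3 survives at r3c1, so r3c1=3.
Step 12. [r1c2∈{1}] only 1 remains possible at r1c2 ⇒ r1c2=1.
Step 13. [r5c4∈{6}] only 6 remains possible at r5c4. So r5c4=6.
Step 14. [r2c1∈{5}] only 5 remains possible at r2c1. So r2c1=5.
Step 15. [r6c4∈{3}] nothing but 3 survives at r6c4. So r6c4=3.
Step 16. [r3c3∈{6}] r3c3 is down to just 6. So r3c3=6.
Step 17. [r2c6∈{6}] nothing but 6 survives at r2c6 ⇒ r2c6=6.
Step 18. [r4c4∈{5}] r4c4's peers cover all but 5, so r4c4=5.
Step 19. [r5c1∈{4}] only 4 remains possible at r5c1, so r5c1=4.
Step 20. [r2c5∈{4}] nothing but 4 survives at r2c5, so r2c5=4.

Answer: 6 1 4 2 3 5 / 5 2 3 1 4 6 / 3 5 6 4 1 2 / 2 4 1 5 6 3 / 4 3 2 6 5 1 / 1 6 5 3 2 4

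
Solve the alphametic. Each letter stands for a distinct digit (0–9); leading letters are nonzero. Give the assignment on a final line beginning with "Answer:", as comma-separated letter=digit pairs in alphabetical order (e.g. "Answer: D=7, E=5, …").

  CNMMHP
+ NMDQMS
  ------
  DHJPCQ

Step 1. [col 1: P + S ≡ Q (mod 10)] Q=0 is one option consistent with column 1 (P + S ≡ Q (mod 10), carry-in 0) — take it ⇒ Q=0.
Step 2. [col 1: P + S ≡ Q (mod 10)] column 1 (P + S ≡ Q (mod 10), carry-in 0) doesn't pin S yet; pick S=1 and continue. So S=1.
Step 3. [col 1: P + S ≡ Q (mod 10)] from column 1 (S=1, Q=0, carry-in 0, digits 0,1 already taken and all letters distinct): P must equal 9. So P=9.
Step 4. [col 2: H + M ≡ C (mod 10)] no forcing yet in column 2 (carry-in 1); H=3 is free and consistent — try it. So H=3.
Step 5. [col 2: H + M ≡ C (mod 10)] several values work for C in column 2 (H + M ≡ C (mod 10), carry-in 1); try C=2 ⇒ C=2.
Step 6. [col 2: H + M ≡ C (mod 10)] column 2: given H=3, C=2, carry-in 1, and digits 0,1,2,3,9 already taken and all letters distinct, H+M≡C (mod 10) forces M=8. So M=8.
Step 7. [col 4: M + D ≡ J (mod 10)] D=7 is one option consistent with column 4 (M + D ≡ J (mod 10), carry-in 0) — take it ⇒ D=7.
Step 8. [col 4: M + D ≡ J (mod 10)] in column 4 we have M+D≡J with carry-in 0; given M=8, D=7 and digits 0,1,2,3,7,8,9 already taken and all letters distinct, that pins J to 5 ⇒ J=5.
Step 9. [col 5: N + M ≡ H (mod 10)] column 5: given M=8, H=3, carry-in 1, and digits 0,1,2,3,5,7,8,9 already taken and all letters distinct, N+M≡H (mod 10) forces N=4, so N=4.

Answer: C=2, D=7, H=3, J=5, M=8, N=4, P=9, Q=0, S=1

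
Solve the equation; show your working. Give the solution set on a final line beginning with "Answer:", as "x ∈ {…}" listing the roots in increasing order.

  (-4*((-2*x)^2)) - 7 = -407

Step 1. [(-4*((-2*x)^2)) - 7 = -407] peel the -7: add 7 from each side. So sub: -4*((-2*x)^2) = -400.
Step 2. [-4*((-2*x)^2) = -400] divide by the outer -4 ⇒ div: (-2*x)^2 = 100.
Step 3. [(-2*x)^2 = 100] √ both sides: 100 ≥ 0 gives two branches, so sqrt: -2*x = 10 or -10.
Step 4. [-2*x = 10 or -10] divide by the outer -2, so div: x = -5 or 5.

Answer: x ∈ {-5, 5}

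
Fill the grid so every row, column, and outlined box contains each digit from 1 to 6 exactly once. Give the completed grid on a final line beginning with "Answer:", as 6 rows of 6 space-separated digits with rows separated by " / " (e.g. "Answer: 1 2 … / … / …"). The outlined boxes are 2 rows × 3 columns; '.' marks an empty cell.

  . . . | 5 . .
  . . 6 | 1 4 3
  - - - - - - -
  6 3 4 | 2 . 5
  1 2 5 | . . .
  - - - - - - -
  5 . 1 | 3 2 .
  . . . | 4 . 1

Step 1. [r5c6∈{6}] r5c6 is down to just 6 ⇒ r5c6=6.
Step 2. [r2c1∈{2}] r2c1 is down to just 2. So r2c1=2.
Step 3. [r1c1∈{3,4}] col 1 places 4 nowhere but r1c1. So r1c1=4.
Step 4. [r6c3∈{2,3}] in row 6, 2 fits only at r6c3, so r6c3=2.
Step 5. [r4c4∈{6}] r4c4 has the single candidate 6, so r4c4=6.
Step 6. [r6c1∈{3}] nothing but 3 survives at r6c1. So r6c1=3.
Step 7. [r4c6∈{4}] r4c6 is down to just 4, so r4c6=4.
Step 8. [r5c2∈{4}] r5c2 is down to just 4. So r5c2=4.
Step 9. [r4c5∈{3}] r4c5 has the single candidate 3, so r4c5=3.
Step 10. [r2c2∈{5}] r2c2 is down to just 5 ⇒ r2c2=5.
Step 11. [r1c6∈{2}] nothing but 2 survives at r1c6. So r1c6=2.
Step 12. [r1c5∈{6}] r1c5 has the single candidate 6 ⇒ r1c5=6.
Step 13. [r3c5∈{1}] only 1 remains possible at r3c5. So r3c5=1.
Step 14. [r1c2∈{1}] only 1 remains possible at r1c2 ⇒ r1c2=1.
Step 15. [r6c2∈{6}] only 6 remains possible at r6c2, so r6c2=6.
Step 16. [r6c5∈{5}] r6c5 is down to just 5. So r6c5=5.
Step 17. [r1c3∈{3}] only 3 remains possible at r1c3 ⇒ r1c3=3.

Answer: 4 1 3 5 6 2 / 2 5 6 1 4 3 / 6 3 4 2 1 5 / 1 2 5 6 3 4 / 5 4 1 3 2 6 / 3 6 2 4 5 1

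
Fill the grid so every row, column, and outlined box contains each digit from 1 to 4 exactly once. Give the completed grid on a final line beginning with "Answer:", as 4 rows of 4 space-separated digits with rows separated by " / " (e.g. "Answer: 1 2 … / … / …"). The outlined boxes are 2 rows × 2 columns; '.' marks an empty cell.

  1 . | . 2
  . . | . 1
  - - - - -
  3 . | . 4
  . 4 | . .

Step 1. [r4c3∈{1,2,3}] in row 4, 1 fits only at r4c3 ⇒ r4c3=1.
Step 2. [r4c1∈{2}] nothing but 2 survives at r4c1. So r4c1=2.
Step 3. [r1c2∈{3}] r1c2 has the single candidate 3, so r1c2=3.
Step 4. [r2c1∈{4}] r2c1 is down to just 4. So r2c1=4.
Step 5. [r2c3∈{3}] r2c3 has the single candidate 3, so r2c3=3.
Step 6. [r3c3∈{2}] r3c3 is down to just 2 ⇒ r3c3=2.
Step 7. [r1c3∈{4}] nothing but 4 survives at r1c3, so r1c3=4.
Step 8. [r3c2∈{1}] r3c2's peers cover all but 1 ⇒ r3c2=1.
Step 9. [r2c2∈{2}] nothing but 2 survives at r2c2, so r2c2=2.
Step 10. [r4c4∈{3}] only 3 remains possible at r4c4. So r4c4=3.

Answer: 1 3 4 2 / 4 2 3 1 / 3 1 2 4 / 2 4 1 3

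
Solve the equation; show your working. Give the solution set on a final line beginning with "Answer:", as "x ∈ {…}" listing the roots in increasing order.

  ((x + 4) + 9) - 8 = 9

Step 1. [((x + 4) + 9) - 8 = 9] 8 comes off first (add 8), so sub: (x + 4) + 9 = 17.
Step 2. [(x + 4) + 9 = 17] subtract 9: x sits inside (… + 9) ⇒ sub: x + 4 = 8.
Step 3. [x + 4 = 8] peel the +4: subtract 4 from each side ⇒ sub: x = 4.

Answer: x ∈ {4}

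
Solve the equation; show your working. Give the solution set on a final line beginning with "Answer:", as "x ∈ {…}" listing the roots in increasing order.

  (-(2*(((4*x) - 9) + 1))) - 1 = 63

Step 1. [(-(2*(((4*x) - 9) + 1))) - 1 = 63] 1 comes off first (add 1). So sub: -(2*(((4*x) - 9) + 1)) = 64.
Step 2. [-(2*(((4*x) - 9) + 1)) = 64] flip signs both sides, so neg: 2*(((4*x) - 9) + 1) = -64.
Step 3. [2*(((4*x) - 9) + 1) = -64] LHS = 2·(…); ÷2 both sides ⇒ div: ((4*x) - 9) + 1 = -32.
Step 4. [((4*x) - 9) + 1 = -32] subtract 1: x sits inside (… + 1). So sub: (4*x) - 9 = -33.
Step 5. [(4*x) - 9 = -33] peel the -9: add 9 from each side ⇒ sub: 4*x = -24.
Step 6. [4*x = -24] 4 out front; divide by 4 ⇒ div: x = -6.

Answer: x ∈ {-6}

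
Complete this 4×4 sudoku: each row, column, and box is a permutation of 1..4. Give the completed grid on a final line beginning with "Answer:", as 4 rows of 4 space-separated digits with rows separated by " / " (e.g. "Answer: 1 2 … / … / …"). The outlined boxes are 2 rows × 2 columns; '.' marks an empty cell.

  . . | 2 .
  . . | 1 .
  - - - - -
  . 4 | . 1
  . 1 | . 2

Step 1. [r4c1∈{3}] r4c1's peers cover all but 3, so r4c1=3.
Step 2. [r1c2∈{3}] r1c2 is down to just 3, so r1c2=3.
Step 3. [r1c4∈{4}] r1c4 is down to just 4, so r1c4=4.
Step 4. [r2c2∈{2}] nothing but 2 survives at r2c2. So r2c2=2.
Step 5. [r2c1∈{4}] r2c1 is down to just 4. So r2c1=4.
Step 6. [r1c1∈{1}] r1c1 is down to just 1 ⇒ r1c1=1.
Step 7. [r3c3∈{3}] r3c3 is down to just 3. So r3c3=3.
Step 8. [r2c4∈{3}] only 3 remains possible at r2c4 ⇒ r2c4=3.
Step 9. [r4c3∈{4}] nothing but 4 survives at r4c3, so r4c3=4.
Step 10. [r3c1∈{2}] r3c1's peers cover all but 2 ⇒ r3c1=2.

Answer: 1 3 2 4 / 4 2 1 3 / 2 4 3 1 / 3 1 4 2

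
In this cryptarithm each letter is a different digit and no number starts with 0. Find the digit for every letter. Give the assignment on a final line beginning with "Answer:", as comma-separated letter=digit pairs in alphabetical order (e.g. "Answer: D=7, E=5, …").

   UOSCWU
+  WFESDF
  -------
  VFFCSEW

Step 1. [col 1: U + F ≡ W (mod 10)] several values work for F in column 1 (U + F ≡ W (mod 10), carry-in 0); try F=3, so F=3.
Step 2. [col 1: U + F ≡ W (mod 10)] column 1 (U + F ≡ W (mod 10), carry-in 0) doesn't pin W yet; pick W=8 and continue. So W=8.
Step 3. [col 1: U + F ≡ W (mod 10)] in column 1 we have U+F≡W with carry-in 0; given F=3, W=8 and digits 3,8 already taken and all letters distinct, that pins U to 5, so U=5.
Step 4. [V] adding two 6-digit numbers gives at most 6+1 digits, and here it does — V is that final carry and must be 1 ⇒ V=1.
Step 5. [col 2: W + D ≡ E (mod 10)] no forcing yet in column 2 (carry-in 0); D=4 is free and consistent — try it, so D=4.
Step 6. [col 2: W + D ≡ E (mod 10)] column 2 reads W+D+carry(0)=E with W=8, D=4; with digits 1,3,4,5,8 already taken and all letters distinct, the only value for E is 2 ⇒ E=2.
Step 7. [col 3: C + S ≡ S (mod 10)] in column 3 we have C+S≡S with carry-in 1; given nothing yet and digits 1,2,3,4,5,8 already taken and all letters distinct, that pins C to 9 ⇒ C=9.
Step 8. [col 3: C + S ≡ S (mod 10)] several values work for S in column 3 (C + S ≡ S (mod 10), carry-in 1); try S=6. So S=6.
Step 9. [col 5: O + F ≡ F (mod 10)] column 5: given F=3, carry-in 0, and digits 1,2,3,4,5,6,8,9 already taken and all letters distinct, O+F≡F (mod 10) forces O=0, so O=0.

Answer: C=9, D=4, E=2, F=3, O=0, S=6, U=5, V=1, W=8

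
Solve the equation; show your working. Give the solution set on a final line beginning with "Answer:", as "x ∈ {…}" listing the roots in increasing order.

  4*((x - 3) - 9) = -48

Step 1. [4*((x - 3) - 9) = -48] 4·(inner) — divide through by 4. So div: (x - 3) - 9 = -12.
Step 2. [(x - 3) - 9 = -12] 9 comes off first (add 9). So sub: x - 3 = -3.
Step 3. [x - 3 = -3] peel the -3: add 3 from each side. So sub: x = 0.

Answer: x ∈ {0}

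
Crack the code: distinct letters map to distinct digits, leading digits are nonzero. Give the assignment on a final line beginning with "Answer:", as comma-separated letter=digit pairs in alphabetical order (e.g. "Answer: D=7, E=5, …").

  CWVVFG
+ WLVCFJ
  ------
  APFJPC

Step 1. [col 1: G + J ≡ C (mod 10)] several values work for C in column 1 (G + J ≡ C (mod 10), carry-in 0); try C=6, so C=6.
Step 2. [col 1: G + J ≡ C (mod 10)] column 1 (G + J ≡ C (mod 10), carry-in 0) doesn't pin G yet; pick G=1 and continue. So G=1.
Step 3. [col 1: G + J ≡ C (mod 10)] from column 1 (G=1, C=6, carry-in 0, digits 1,6 already taken and all letters distinct): J must equal 5 ⇒ J=5.
Step 4. [col 2: F + F ≡ P (mod 10)] several values work for F in column 2 (F + F ≡ P (mod 10), carry-in 0); try F=7, so F=7.
Step 5. [col 2: F + F ≡ P (mod 10)] from column 2 (F=7, carry-in 0, digits 1,5,6,7 already taken and all letters distinct): P must equal 4 ⇒ P=4.
Step 6. [col 3: V + C ≡ J (mod 10)] from column 3 (C=6, J=5, carry-in 1, digits 1,4,5,6,7 already taken and all letters distinct): V must equal 8, so V=8.
Step 7. [col 5: W + L ≡ P (mod 10)] W=3 is one option consistent with column 5 (W + L ≡ P (mod 10), carry-in 1) — take it, so W=3.
Step 8. [col 5: W + L ≡ P (mod 10)] from column 5 (W=3, P=4, carry-in 1, digits 1,3,4,5,6,7,8 already taken and all letters distinct): L must equal 0 ⇒ L=0.
Step 9. [col 6: C + W ≡ A (mod 10)] column 6 reads C+W+carry(0)=A with C=6, W=3; with digits 0,1,3,4,5,6,7,8 already taken and all letters distinct, the only value for A is 9. So A=9.

Answer: A=9, C=6, F=7, G=1, J=5, L=0, P=4, V=8, W=3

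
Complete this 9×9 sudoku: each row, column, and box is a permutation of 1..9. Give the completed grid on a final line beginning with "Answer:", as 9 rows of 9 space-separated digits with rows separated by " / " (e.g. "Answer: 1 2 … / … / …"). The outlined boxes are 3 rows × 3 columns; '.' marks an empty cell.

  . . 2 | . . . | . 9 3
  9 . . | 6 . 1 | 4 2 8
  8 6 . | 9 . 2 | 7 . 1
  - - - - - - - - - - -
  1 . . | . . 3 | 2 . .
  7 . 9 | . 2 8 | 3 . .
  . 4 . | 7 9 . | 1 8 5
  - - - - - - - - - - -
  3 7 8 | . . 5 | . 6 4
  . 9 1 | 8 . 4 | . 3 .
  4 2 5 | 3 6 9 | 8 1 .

Step 1. [r1c1∈{5}] r1c1 has the single candidate 5 ⇒ r1c1=5.
Step 2. [r2c5∈{3,5,7}] row 2 places 5 nowhere but r2c5, so r2c5=5.
Step 3. [r4c5∈{4}] r4c5 is down to just 4, so r4c5=4.
Step 4. [r4c3∈{6}] r4c3 has the single candidate 6, so r4c3=6.
Step 5. [r8c5∈{7}] only 7 remains possible at r8c5 ⇒ r8c5=7.
Step 6. [r6c3∈{3}] r6c3 is down to just 3. So r6c3=3.
Step 7. [r5c2∈{5}] only 5 remains possible at r5c2 ⇒ r5c2=5.
Step 8. [r5c4∈{1}] nothing but 1 survives at r5c4, so r5c4=1.
Step 9. [r9c9∈{7}] nothing but 7 survives at r9c9, so r9c9=7.
Step 10. [r8c9∈{2}] r8c9 has the single candidate 2, so r8c9=2.
Step 11. [r5c8∈{4}] r5c8 is down to just 4. So r5c8=4.
Step 12. [r2c3∈{7}] r2c3 has the single candidate 7. So r2c3=7.
Step 13. [r1c7∈{6}] r1c7 has the single candidate 6. So r1c7=6.
Step 14. [r4c8∈{7}] r4c8's peers cover all but 7, so r4c8=7.
Step 15. [r6c6∈{6}] r6c6's peers cover all but 6 ⇒ r6c6=6.
Step 16. [r8c1∈{6}] r8c1's peers cover all but 6. So r8c1=6.
Step 17. [r7c7∈{9}] r7c7 is down to just 9, so r7c7=9.
Step 18. [r1c2∈{1}] nothing but 1 survives at r1c2 ⇒ r1c2=1.
Step 19. [r1c5∈{8}] r1c5 has the single candidate 8. So r1c5=8.
Step 20. [r3c8∈{5}] only 5 remains possible at r3c8. So r3c8=5.
Step 21. [r4c4∈{5}] r4c4 is down to just 5 ⇒ r4c4=5.
Step 22. [r5c9∈{6}] r5c9's peers cover all but 6, so r5c9=6.
Step 23. [r7c4∈{2}] r7c4 has the single candidate 2, so r7c4=2.
Step 24. [r8c7∈{5}] r8c7 has the single candidate 5 ⇒ r8c7=5.
Step 25. [r1c6∈{7}] only 7 remains possible at r1c6 ⇒ r1c6=7.
Step 26. [r4c9∈{9}] nothing but 9 survives at r4c9 ⇒ r4c9=9.
Step 27. [r4c2∈{8}] r4c2 is down to just 8 ⇒ r4c2=8.
Step 28. [r2c2∈{3}] nothing but 3 survives at r2c2 ⇒ r2c2=3.
Step 29. [r3c3∈{4}] only 4 remains possible at r3c3. So r3c3=4.
Step 30. [r1c4∈{4}] r1c4 is down to just 4 ⇒ r1c4=4.
Step 31. [r6c1∈{2}] r6c1's peers cover all but 2, so r6c1=2.
Step 32. [r3c5∈{3}] only 3 remains possible at r3c5. So r3c5=3.
Step 33. [r7c5∈{1}] r7c5 has the single candidate 1 ⇒ r7c5=1.

Answer: 5 1 2 4 8 7 6 9 3 / 9 3 7 6 5 1 4 2 8 / 8 6 4 9 3 2 7 5 1 / 1 8 6 5 4 3 2 7 9 / 7 5 9 1 2 8 3 4 6 / 2 4 3 7 9 6 1 8 5 / 3 7 8 2 1 5 9 6 4 / 6 9 1 8 7 4 5 3 2 / 4 2 5 3 6 9 8 1 7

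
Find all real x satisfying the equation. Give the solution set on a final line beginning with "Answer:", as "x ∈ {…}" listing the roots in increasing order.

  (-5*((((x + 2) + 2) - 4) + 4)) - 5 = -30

Step 1. [(-5*((((x + 2) + 2) - 4) + 4)) - 5 = -30] common factor -5 (LHS and -30) — divide through. So factor: ((((x + 2) + 2) - 4) + 4) + 1 = 6.
Step 2. [((((x + 2) + 2) - 4) + 4) + 1 = 6] subtract 1: x sits inside (… + 1). So sub: (((x + 2) + 2) - 4) + 4 = 5.
Step 3. [(((x + 2) + 2) - 4) + 4 = 5] subtract 4: x sits inside (… + 4) ⇒ sub: ((x + 2) + 2) - 4 = 1.
Step 4. [((x + 2) + 2) - 4 = 1] -4 is outermost — add 4 both sides. So sub: (x + 2) + 2 = 5.
Step 5. [(x + 2) + 2 = 5] 2 comes off first (subtract 2). So sub: x + 2 = 3.
Step 6. [x + 2 = 3] the outer +2 inverts by subtracting 2 ⇒ sub: x = 1.

Answer: x ∈ {1}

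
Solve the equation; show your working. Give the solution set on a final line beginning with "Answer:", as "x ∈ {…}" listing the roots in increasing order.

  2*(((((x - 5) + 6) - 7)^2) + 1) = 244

Step 1. [2*(((((x - 5) + 6) - 7)^2) + 1) = 244] LHS = 2·(…); ÷2 both sides. So div: ((((x - 5) + 6) - 7)^2) + 1 = 122.
Step 2. [((((x - 5) + 6) - 7)^2) + 1 = 122] peel the +1: subtract 1 from each side. So sub: (((x - 5) + 6) - 7)^2 = 121.
Step 3. [(((x - 5) + 6) - 7)^2 = 121] √ both sides: 121 ≥ 0 gives two branches ⇒ sqrt: ((x - 5) + 6) - 7 = 11 or -11.
Step 4. [((x - 5) + 6) - 7 = 11 or -11] peel the -7: add 7 from each side ⇒ sub: (x - 5) + 6 = 18 or -4.
Step 5. [(x - 5) + 6 = 18 or -4] 6 comes off first (subtract 6). So sub: x - 5 = 12 or -10.
Step 6. [x - 5 = 12 or -10] -5 is outermost — add 5 both sides ⇒ sub: x = 17 or -5.

Answer: x ∈ {-5, 17}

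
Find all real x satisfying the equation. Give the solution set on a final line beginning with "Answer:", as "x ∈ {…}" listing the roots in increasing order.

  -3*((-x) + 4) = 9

Step 1. [-3*((-x) + 4) = 9] -3·(inner) — divide through by -3. So div: (-x) + 4 = -3.
Step 2. [(-x) + 4 = -3] subtract 4: x sits inside (… + 4), so sub: -x = -7.
Step 3. [-x = -7] flip signs both sides, so neg: x = 7.

Answer: x ∈ {7}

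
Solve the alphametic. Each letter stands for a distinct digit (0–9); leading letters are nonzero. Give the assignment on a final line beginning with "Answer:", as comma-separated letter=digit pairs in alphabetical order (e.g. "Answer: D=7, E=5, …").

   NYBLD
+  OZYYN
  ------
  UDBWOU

Step 1. [col 1: D + N ≡ U (mod 10)] column 1 (D + N ≡ U (mod 10), carry-in 0) doesn't pin D yet; pick D=2 and continue. So D=2.
Step 2. [col 1: D + N ≡ U (mod 10)] U=1 is one option consistent with column 1 (D + N ≡ U (mod 10), carry-in 0) — take it ⇒ U=1.
Step 3. [col 1: D + N ≡ U (mod 10)] from column 1 (D=2, U=1, carry-in 0, digits 1,2 already taken and all letters distinct): N must equal 9, so N=9.
Step 4. [col 2: L + Y ≡ O (mod 10)] no forcing yet in column 2 (carry-in 1); O=3 is free and consistent — try it, so O=3.
Step 5. [col 2: L + Y ≡ O (mod 10)] column 2 (L + Y ≡ O (mod 10), carry-in 1) doesn't pin Y yet; pick Y=7 and continue, so Y=7.
Step 6. [col 2: L + Y ≡ O (mod 10)] column 2 reads L+Y+carry(1)=O with Y=7, O=3; with digits 1,2,3,7,9 already taken and all letters distinct, the only value for L is 5. So L=5.
Step 7. [col 3: B + Y ≡ W (mod 10)] W=6 is one option consistent with column 3 (B + Y ≡ W (mod 10), carry-in 1) — take it ⇒ W=6.
Step 8. [col 3: B + Y ≡ W (mod 10)] from column 3 (Y=7, W=6, carry-in 1, digits 1,2,3,5,6,7,9 already taken and all letters distinct): B must equal 8, so B=8.
Step 9. [col 4: Y + Z ≡ B (mod 10)] column 4: given Y=7, B=8, carry-in 1, and digits 1,2,3,5,6,7,8,9 already taken and all letters distinct, Y+Z≡B (mod 10) forces Z=0 ⇒ Z=0.

Answer: B=8, D=2, L=5, N=9, O=3, U=1, W=6, Y=7, Z=0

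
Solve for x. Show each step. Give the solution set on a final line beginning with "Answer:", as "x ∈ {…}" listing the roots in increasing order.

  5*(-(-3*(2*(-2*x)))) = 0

Step 1. [5*(-(-3*(2*(-2*x)))) = 0] leading coefficient 5: divide by 5, so div: -(-3*(2*(-2*x))) = 0.
Step 2. [-(-3*(2*(-2*x))) = 0] leading − — multiply by −1 ⇒ neg: -3*(2*(-2*x)) = 0.
Step 3. [-3*(2*(-2*x)) = 0] -3 out front; divide by -3 ⇒ div: 2*(-2*x) = 0.
Step 4. [2*(-2*x) = 0] 2·(inner) — divide through by 2, so div: -2*x = 0.
Step 5. [-2*x = 0] -2 out front; divide by -2, so div: x = 0.

Answer: x ∈ {0}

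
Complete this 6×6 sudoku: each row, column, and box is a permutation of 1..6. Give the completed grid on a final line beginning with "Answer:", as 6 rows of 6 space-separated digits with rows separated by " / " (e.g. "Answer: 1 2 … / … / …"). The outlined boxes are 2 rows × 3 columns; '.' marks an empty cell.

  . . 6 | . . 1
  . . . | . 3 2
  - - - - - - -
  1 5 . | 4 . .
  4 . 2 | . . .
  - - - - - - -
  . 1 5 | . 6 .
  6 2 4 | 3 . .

Step 1. [r1c4∈{5}] r1c4 is down to just 5, so r1c4=5.
Step 2. [r4c2∈{3,6}] 6 has one home in col 2: r4c2 ⇒ r4c2=6.
Step 3. [r1c2∈{3,4}] r1c2 is the only open cell in col 2 admitting 3 ⇒ r1c2=3.
Step 4. [r6c6∈{5}] r6c6 is down to just 5. So r6c6=5.
Step 5. [r4c5∈{1,5}] across row 4, 5 lands solely at r4c5 ⇒ r4c5=5.
Step 6. [r3c3∈{3}] r3c3 has the single candidate 3 ⇒ r3c3=3.
Step 7. [r4c6∈{3}] r4c6's peers cover all but 3 ⇒ r4c6=3.
Step 8. [r5c6∈{4}] only 4 remains possible at r5c6, so r5c6=4.
Step 9. [r3c6∈{6}] r3c6's peers cover all but 6 ⇒ r3c6=6.
Step 10. [r2c3∈{1}] nothing but 1 survives at r2c3 ⇒ r2c3=1.
Step 11. [r3c5∈{2}] r3c5 is down to just 2. So r3c5=2.
Step 12. [r5c1∈{3}] r5c1 is down to just 3, so r5c1=3.
Step 13. [r6c5∈{1}] only 1 remains possible at r6c5. So r6c5=1.
Step 14. [r2c2∈{4}] r2c2 has the single candidate 4 ⇒ r2c2=4.
Step 15. [r1c5∈{4}] only 4 remains possible at r1c5, so r1c5=4.
Step 16. [r2c4∈{6}] r2c4 has the single candidate 6, so r2c4=6.
Step 17. [r2c1∈{5}] r2c1 is down to just 5 ⇒ r2c1=5.
Step 18. [r5c4∈{2}] nothing but 2 survives at r5c4, so r5c4=2.
Step 19. [r4c4∈{1}] r4c4 is down to just 1. So r4c4=1.
Step 20. [r1c1∈{2}] r1c1 is down to just 2. So r1c1=2.

Answer: 2 3 6 5 4 1 / 5 4 1 6 3 2 / 1 5 3 4 2 6 / 4 6 2 1 5 3 / 3 1 5 2 6 4 / 6 2 4 3 1 5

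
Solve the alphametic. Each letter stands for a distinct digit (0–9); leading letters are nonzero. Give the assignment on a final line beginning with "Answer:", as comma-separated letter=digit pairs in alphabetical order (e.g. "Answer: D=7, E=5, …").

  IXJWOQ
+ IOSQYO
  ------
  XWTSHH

Step 1. [col 1: Q + O ≡ H (mod 10)] no forcing yet in column 1 (carry-in 0); Q=2 is free and consistent — try it, so Q=2.
Step 2. [col 1: Q + O ≡ H (mod 10)] column 1 (Q + O ≡ H (mod 10), carry-in 0) doesn't pin O yet; pick O=8 and continue, so O=8.
Step 3. [col 1: Q + O ≡ H (mod 10)] in column 1 we have Q+O≡H with carry-in 0; given Q=2, O=8 and digits 2,8 already taken and all letters distinct, that pins H to 0 ⇒ H=0.
Step 4. [col 2: O + Y ≡ H (mod 10)] from column 2 (O=8, H=0, carry-in 1, digits 0,2,8 already taken and all letters distinct): Y must equal 1. So Y=1.
Step 5. [col 3: W + Q ≡ S (mod 10)] several values work for S in column 3 (W + Q ≡ S (mod 10), carry-in 1); try S=9 ⇒ S=9.
Step 6. [col 3: W + Q ≡ S (mod 10)] column 3 reads W+Q+carry(1)=S with Q=2, S=9; with digits 0,1,2,8,9 already taken and all letters distinct, the only value for W is 6. So W=6.
Step 7. [col 4: J + S ≡ T (mod 10)] no forcing yet in column 4 (carry-in 0); J=5 is free and consistent — try it. So J=5.
Step 8. [col 4: J + S ≡ T (mod 10)] column 4: given J=5, S=9, carry-in 0, and digits 0,1,2,5,6,8,9 already taken and all letters distinct, J+S≡T (mod 10) forces T=4, so T=4.
Step 9. [col 5: X + O ≡ W (mod 10)] column 5: given O=8, W=6, carry-in 1, and digits 0,1,2,4,5,6,8,9 already taken and all letters distinct, X+O≡W (mod 10) forces X=7, so X=7.
Step 10. [col 6: I + I ≡ X (mod 10)] column 6: given X=7, carry-in 1, and digits 0,1,2,4,5,6,7,8,9 already taken and all letters distinct, I+I≡X (mod 10) forces I=3 ⇒ I=3.

Answer: H=0, I=3, J=5, O=8, Q=2, S=9, T=4, W=6, X=7, Y=1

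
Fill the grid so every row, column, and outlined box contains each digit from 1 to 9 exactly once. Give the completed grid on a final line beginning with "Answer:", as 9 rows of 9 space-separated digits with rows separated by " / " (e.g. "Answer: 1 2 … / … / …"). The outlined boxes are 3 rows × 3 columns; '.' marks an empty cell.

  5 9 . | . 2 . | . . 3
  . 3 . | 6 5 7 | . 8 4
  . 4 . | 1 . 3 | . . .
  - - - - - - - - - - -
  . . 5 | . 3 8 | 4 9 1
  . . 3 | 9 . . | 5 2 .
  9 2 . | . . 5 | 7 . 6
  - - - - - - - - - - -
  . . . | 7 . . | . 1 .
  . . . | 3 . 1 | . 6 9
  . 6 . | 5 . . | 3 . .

Step 1. [r6c3∈{1,4,8}] r6c3 is the only open cell in row 6 admitting 8. So r6c3=8.
Step 2. [r5c1∈{1,4,6,7}] box 4 places 4 nowhere but r5c1. So r5c1=4.
Step 3. [r3c1∈{2,6,7,8}] in box 1, 8 fits only at r3c1 ⇒ r3c1=8.
Step 4. [r7c9∈{2,5,8}] box 9 places 5 nowhere but r7c9 ⇒ r7c9=5.
Step 5. [r1c8∈{7}] r1c8 has the single candidate 7. So r1c8=7.
Step 6. [r9c9∈{2,7,8}] r9c9 is the only open cell in col 9 admitting 7 ⇒ r9c9=7.
Step 7. [r9c5∈{4,8,9}] in row 9, 8 fits only at r9c5. So r9c5=8.
Step 8. [r8c5∈{4}] only 4 remains possible at r8c5 ⇒ r8c5=4.
Step 9. [r2c7∈{1,2,9}] 9 has one home in row 2: r2c7, so r2c7=9.
Step 10. [r5c5∈{1,6,7}] r5c5 is the only open cell in col 5 admitting 7 ⇒ r5c5=7.
Step 11. [r3c3∈{2,6,7}] r3c3 is the only open cell in row 3 admitting 7. So r3c3=7.
Step 12. [r8c3∈{2}] r8c3's peers cover all but 2, so r8c3=2.
Step 13. [r2c3∈{1}] nothing but 1 survives at r2c3 ⇒ r2c3=1.
Step 14. [r7c7∈{2,8}] across box 9, 2 lands solely at r7c7. So r7c7=2.
Step 15. [r8c1∈{7}] only 7 remains possible at r8c1 ⇒ r8c1=7.
Step 16. [r7c3∈{4,9}] in row 7, 4 fits only at r7c3, so r7c3=4.
Step 17. [r7c5∈{6,9}] 6 has one home in col 5: r7c5 ⇒ r7c5=6.
Step 18. [r9c3∈{9}] only 9 remains possible at r9c3 ⇒ r9c3=9.
Step 19. [r8c7∈{8}] only 8 remains possible at r8c7, so r8c7=8.
Step 20. [r1c7∈{1,6}] r1c7 is the only open cell in row 1 admitting 1 ⇒ r1c7=1.
Step 21. [r1c4∈{4,8}] 8 has one home in row 1: r1c4, so r1c4=8.
Step 22. [r7c2∈{8}] r7c2 is down to just 8. So r7c2=8.
Step 23. [r5c2∈{1}] nothing but 1 survives at r5c2. So r5c2=1.
Step 24. [r4c2∈{7}] r4c2 is down to just 7 ⇒ r4c2=7.
Step 25. [r5c6∈{6}] r5c6 has the single candidate 6, so r5c6=6.
Step 26. [r6c8∈{3}] r6c8 is down to just 3, so r6c8=3.
Step 27. [r4c1∈{6}] only 6 remains possible at r4c1 ⇒ r4c1=6.
Step 28. [r3c7∈{6}] nothing but 6 survives at r3c7, so r3c7=6.
Step 29. [r6c4∈{4}] only 4 remains possible at r6c4, so r6c4=4.
Step 30. [r9c6∈{2}] r9c6 has the single candidate 2. So r9c6=2.
Step 31. [r8c2∈{5}] r8c2 is down to just 5, so r8c2=5.
Step 32. [r9c1∈{1}] nothing but 1 survives at r9c1, so r9c1=1.
Step 33. [r3c9∈{2}] r3c9's peers cover all but 2 ⇒ r3c9=2.
Step 34. [r2c1∈{2}] nothing but 2 survives at r2c1 ⇒ r2c1=2.
Step 35. [r3c8∈{5}] r3c8 has the single candidate 5, so r3c8=5.
Step 36. [r7c1∈{3}] r7c1 has the single candidate 3 ⇒ r7c1=3.
Step 37. [r7c6∈{9}] nothing but 9 survives at r7c6 ⇒ r7c6=9.
Step 38. [r9c8∈{4}] r9c8 has the single candidate 4. So r9c8=4.
Step 39. [r1c3∈{6}] nothing but 6 survives at r1c3, so r1c3=6.
Step 40. [r5c9∈{8}] nothing but 8 survives at r5c9 ⇒ r5c9=8.
Step 41. [r4c4∈{2}] r4c4 is down to just 2, so r4c4=2.
Step 42. [r6c5∈{1}] r6c5 has the single candidate 1, so r6c5=1.
Step 43. [r1c6∈{4}] only 4 remains possible at r1c6, so r1c6=4.
Step 44. [r3c5∈{9}] nothing but 9 survives at r3c5, so r3c5=9.

Answer: 5 9 6 8 2 4 1 7 3 / 2 3 1 6 5 7 9 8 4 / 8 4 7 1 9 3 6 5 2 / 6 7 5 2 3 8 4 9 1 / 4 1 3 9 7 6 5 2 8 / 9 2 8 4 1 5 7 3 6 / 3 8 4 7 6 9 2 1 5 / 7 5 2 3 4 1 8 6 9 / 1 6 9 5 8 2 3 4 7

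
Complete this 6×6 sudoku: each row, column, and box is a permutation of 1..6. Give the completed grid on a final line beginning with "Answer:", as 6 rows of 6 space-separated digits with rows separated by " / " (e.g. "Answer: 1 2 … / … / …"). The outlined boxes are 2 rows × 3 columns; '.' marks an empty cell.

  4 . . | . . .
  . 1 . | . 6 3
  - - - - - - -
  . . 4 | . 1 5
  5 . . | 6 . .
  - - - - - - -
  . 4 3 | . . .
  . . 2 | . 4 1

Step 1. [r1c6∈{2}] nothing but 2 survives at r1c6. So r1c6=2.
Step 2. [r1c5∈{5}] r1c5's peers cover all but 5. So r1c5=5.
Step 3. [r3c1∈{2,3,6}] 3 has one home in col 1: r3c1, so r3c1=3.
Step 4. [r3c2∈{2,6}] in row 3, 6 fits only at r3c2, so r3c2=6.
Step 5. [r3c4∈{2}] nothing but 2 survives at r3c4 ⇒ r3c4=2.
Step 6. [r6c1∈{6}] only 6 remains possible at r6c1 ⇒ r6c1=6.
Step 7. [r6c4∈{3,5}] row 6 places 3 nowhere but r6c4, so r6c4=3.
Step 8. [r4c5∈{3}] nothing but 3 survives at r4c5, so r4c5=3.
Step 9. [r2c4∈{4}] r2c4 is down to just 4, so r2c4=4.
Step 10. [r4c2∈{2}] nothing but 2 survives at r4c2, so r4c2=2.
Step 11. [r2c1∈{2}] r2c1's peers cover all but 2, so r2c1=2.
Step 12. [r4c3∈{1}] r4c3's peers cover all but 1. So r4c3=1.
Step 13. [r1c4∈{1}] r1c4 is down to just 1 ⇒ r1c4=1.
Step 14. [r5c4∈{5}] r5c4's peers cover all but 5. So r5c4=5.
Step 15. [r1c3∈{6}] r1c3 has the single candidate 6 ⇒ r1c3=6.
Step 16. [r4c6∈{4}] nothing but 4 survives at r4c6 ⇒ r4c6=4.
Step 17. [r6c2∈{5}] only 5 remains possible at r6c2, so r6c2=5.
Step 18. [r1c2∈{3}] r1c2's peers cover all but 3, so r1c2=3.
Step 19. [r5c6∈{6}] r5c6 is down to just 6. So r5c6=6.
Step 20. [r2c3∈{5}] r2c3 is down to just 5. So r2c3=5.
Step 21. [r5c1∈{1}] nothing but 1 survives at r5c1, so r5c1=1.
Step 22. [r5c5∈{2}] nothing but 2 survives at r5c5, so r5c5=2.

Answer: 4 3 6 1 5 2 / 2 1 5 4 6 3 / 3 6 4 2 1 5 / 5 2 1 6 3 4 / 1 4 3 5 2 6 / 6 5 2 3 4 1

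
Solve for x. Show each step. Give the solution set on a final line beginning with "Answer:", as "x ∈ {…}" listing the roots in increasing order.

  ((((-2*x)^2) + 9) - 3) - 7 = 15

Step 1. [((((-2*x)^2) + 9) - 3) - 7 = 15] the outer -7 inverts by adding 7, so sub: (((-2*x)^2) + 9) - 3 = 22.
Step 2. [(((-2*x)^2) + 9) - 3 = 22] 3 comes off first (add 3) ⇒ sub: ((-2*x)^2) + 9 = 25.
Step 3. [((-2*x)^2) + 9 = 25] subtract 9: x sits inside (… + 9). So sub: (-2*x)^2 = 16.
Step 4. [(-2*x)^2 = 16] LHS squared, RHS 16 ≥ 0: apply √ (±) ⇒ sqrt: -2*x = 4 or -4.
Step 5. [-2*x = 4 or -4] leading coefficient -2: divide by -2, so div: x = -2 or 2.

Answer: x ∈ {-2, 2}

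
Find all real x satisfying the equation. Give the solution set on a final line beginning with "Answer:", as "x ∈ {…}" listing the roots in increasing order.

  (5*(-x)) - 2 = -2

Step 1. [(5*(-x)) - 2 = -2] -2 is outermost — add 2 both sides ⇒ sub: 5*(-x) = 0.
Step 2. [5*(-x) = 0] 5·(inner) — divide through by 5. So div: -x = 0.
Step 3. [-x = 0] leading − — multiply by −1. So neg: x = 0.

Answer: x ∈ {0}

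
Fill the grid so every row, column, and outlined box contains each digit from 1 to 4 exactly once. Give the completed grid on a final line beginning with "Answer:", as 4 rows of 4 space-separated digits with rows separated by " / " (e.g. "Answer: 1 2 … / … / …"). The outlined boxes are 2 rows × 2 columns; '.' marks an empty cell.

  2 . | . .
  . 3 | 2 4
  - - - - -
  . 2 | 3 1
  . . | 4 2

Step 1. [r4c2∈{1}] nothing but 1 survives at r4c2, so r4c2=1.
Step 2. [r3c1∈{4}] nothing but 4 survives at r3c1. So r3c1=4.
Step 3. [r4c1∈{3}] nothing but 3 survives at r4c1. So r4c1=3.
Step 4. [r1c3∈{1}] r1c3's peers cover all but 1. So r1c3=1.
Step 5. [r1c2∈{4}] r1c2 has the single candidate 4 ⇒ r1c2=4.
Step 6. [r1c4∈{3}] only 3 remains possible at r1c4. So r1c4=3.
Step 7. [r2c1∈{1}] r2c1's peers cover all but 1. So r2c1=1.

Answer: 2 4 1 3 / 1 3 2 4 / 4 2 3 1 / 3 1 4 2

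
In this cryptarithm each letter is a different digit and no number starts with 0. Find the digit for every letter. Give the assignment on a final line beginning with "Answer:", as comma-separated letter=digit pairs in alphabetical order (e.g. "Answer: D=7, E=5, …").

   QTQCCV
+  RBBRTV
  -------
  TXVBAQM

Step 1. [col 1: V + V ≡ M (mod 10)] no forcing yet in column 1 (carry-in 0); M=4 is free and consistent — try it. So M=4.
Step 2. [col 1: V + V ≡ M (mod 10)] column 1 (V + V ≡ M (mod 10), carry-in 0) doesn't pin V yet; pick V=2 and continue. So V=2.
Step 3. [col 2: C + T ≡ Q (mod 10)] no forcing yet in column 2 (carry-in 0); T=1 is free and consistent — try it, so T=1.
Step 4. [col 2: C + T ≡ Q (mod 10)] no forcing yet in column 2 (carry-in 0); C=8 is free and consistent — try it ⇒ C=8.
Step 5. [col 2: C + T ≡ Q (mod 10)] from column 2 (C=8, T=1, carry-in 0, digits 1,2,4,8 already taken and all letters distinct): Q must equal 9, so Q=9.
Step 6. [col 3: C + R ≡ A (mod 10)] column 3 (C + R ≡ A (mod 10), carry-in 0) doesn't pin R yet; pick R=7 and continue. So R=7.
Step 7. [col 3: C + R ≡ A (mod 10)] column 3: given C=8, R=7, carry-in 0, and digits 1,2,4,7,8,9 already taken and all letters distinct, C+R≡A (mod 10) forces A=5. So A=5.
Step 8. [col 4: Q + B ≡ B (mod 10)] no forcing yet in column 4 (carry-in 1); B=0 is free and consistent — try it. So B=0.
Step 9. [col 6: Q + R ≡ X (mod 10)] column 6 reads Q+R+carry(0)=X with Q=9, R=7; with digits 0,1,2,4,5,7,8,9 already taken and all letters distinct, the only value for X is 6, so X=6.

Answer: A=5, B=0, C=8, M=4, Q=9, R=7, T=1, V=2, X=6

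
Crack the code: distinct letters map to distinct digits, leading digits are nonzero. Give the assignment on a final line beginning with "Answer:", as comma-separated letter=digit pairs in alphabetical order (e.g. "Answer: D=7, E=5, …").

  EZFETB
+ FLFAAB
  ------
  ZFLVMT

Step 1. [col 1: B + B ≡ T (mod 10)] no forcing yet in column 1 (carry-in 0); B=7 is free and consistent — try it ⇒ B=7.
Step 2. [col 1: B + B ≡ T (mod 10)] column 1: given B=7, carry-in 0, and digits 7 already taken and all letters distinct, B+B≡T (mod 10) forces T=4 ⇒ T=4.
Step 3. [col 2: T + A ≡ M (mod 10)] several values work for A in column 2 (T + A ≡ M (mod 10), carry-in 1); try A=5, so A=5.
Step 4. [col 2: T + A ≡ M (mod 10)] column 2: given T=4, A=5, carry-in 1, and digits 4,5,7 already taken and all letters distinct, T+A≡M (mod 10) forces M=0 ⇒ M=0.
Step 5. [col 3: E + A ≡ V (mod 10)] several values work for V in column 3 (E + A ≡ V (mod 10), carry-in 1); try V=2, so V=2.
Step 6. [col 3: E + A ≡ V (mod 10)] in column 3 we have E+A≡V with carry-in 1; given A=5, V=2 and digits 0,2,4,5,7 already taken and all letters distinct, that pins E to 6 ⇒ E=6.
Step 7. [col 4: F + F ≡ L (mod 10)] in column 4 we have F+F≡L with carry-in 1; given nothing yet and digits 0,2,4,5,6,7 already taken and all letters distinct, that pins L to 3 ⇒ L=3.
Step 8. [col 4: F + F ≡ L (mod 10)] column 4: given L=3, carry-in 1, and digits 0,2,3,4,5,6,7 already taken and all letters distinct, F+F≡L (mod 10) forces F=1, so F=1.
Step 9. [col 5: Z + L ≡ F (mod 10)] in column 5 we have Z+L≡F with carry-in 0; given L=3, F=1 and digits 0,1,2,3,4,5,6,7 already taken and all letters distinct, that pins Z to 8, so Z=8.

Answer: A=5, B=7, E=6, F=1, L=3, M=0, T=4, V=2, Z=8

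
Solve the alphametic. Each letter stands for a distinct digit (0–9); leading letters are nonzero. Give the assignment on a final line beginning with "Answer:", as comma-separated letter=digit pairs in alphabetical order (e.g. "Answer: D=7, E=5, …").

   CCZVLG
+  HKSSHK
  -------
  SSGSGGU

Step 1. [col 1: G + K ≡ U (mod 10)] no forcing yet in column 1 (carry-in 0); U=3 is free and consistent — try it, so U=3.
Step 2. [S] S is the leading digit of a 7-digit sum of two 6-digit numbers; the final carry is exactly 1. So S=1.
Step 3. [col 1: G + K ≡ U (mod 10)] column 1 (G + K ≡ U (mod 10), carry-in 0) doesn't pin G yet; pick G=9 and continue, so G=9.
Step 4. [col 1: G + K ≡ U (mod 10)] from column 1 (G=9, U=3, carry-in 0, digits 1,3,9 already taken and all letters distinct): K must equal 4 ⇒ K=4.
Step 5. [col 2: L + H ≡ G (mod 10)] no forcing yet in column 2 (carry-in 1); L=2 is free and consistent — try it. So L=2.
Step 6. [col 2: L + H ≡ G (mod 10)] column 2 reads L+H+carry(1)=G with L=2, G=9; with digits 1,2,3,4,9 already taken and all letters distinct, the only value for H is 6. So H=6.
Step 7. [col 3: V + S ≡ G (mod 10)] from column 3 (S=1, G=9, carry-in 0, digits 1,2,3,4,6,9 already taken and all letters distinct): V must equal 8. So V=8.
Step 8. [col 4: Z + S ≡ S (mod 10)] from column 4 (S=1, carry-in 0, digits 1,2,3,4,6,8,9 already taken and all letters distinct): Z must equal 0 ⇒ Z=0.
Step 9. [col 5: C + K ≡ G (mod 10)] from column 5 (K=4, G=9, carry-in 0, digits 0,1,2,3,4,6,8,9 already taken and all letters distinct): C must equal 5, so C=5.

Answer: C=5, G=9, H=6, K=4, L=2, S=1, U=3, V=8, Z=0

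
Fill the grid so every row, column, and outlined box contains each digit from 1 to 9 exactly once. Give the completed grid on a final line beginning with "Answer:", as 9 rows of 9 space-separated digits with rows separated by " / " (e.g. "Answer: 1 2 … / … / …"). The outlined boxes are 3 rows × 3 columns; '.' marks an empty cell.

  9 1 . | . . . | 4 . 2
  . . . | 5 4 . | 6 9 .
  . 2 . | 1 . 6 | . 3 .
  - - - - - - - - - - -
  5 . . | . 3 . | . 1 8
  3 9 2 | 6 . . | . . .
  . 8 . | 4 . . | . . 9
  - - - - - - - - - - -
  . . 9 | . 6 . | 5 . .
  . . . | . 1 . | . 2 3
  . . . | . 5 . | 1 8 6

Step 1. [r5c7∈{7}] r5c7's peers cover all but 7. So r5c7=7.
Step 2. [r2c6∈{2,3,7,8}] r2c6 is the only open cell in row 2 admitting 2, so r2c6=2.
Step 3. [r1c3∈{3,5,6,7,8}] row 1 places 6 nowhere but r1c3. So r1c3=6.
Step 4. [r3c3∈{4,5,7,8}] across box 1, 5 lands solely at r3c3. So r3c3=5.
Step 5. [r3c9∈{7}] nothing but 7 survives at r3c9. So r3c9=7.
Step 6. [r7c9∈{4}] nothing but 4 survives at r7c9, so r7c9=4.
Step 7. [r7c1∈{1,2,7,8}] in row 7, 1 fits only at r7c1. So r7c1=1.
Step 8. [r7c4∈{2,3,7,8}] in row 7, 2 fits only at r7c4. So r7c4=2.
Step 9. [r7c6∈{3,7,8}] across row 7, 8 lands solely at r7c6, so r7c6=8.
Step 10. [r1c4∈{3,7,8}] across col 4, 8 lands solely at r1c4, so r1c4=8.
Step 11. [r9c4∈{3,7,9}] across col 4, 3 lands solely at r9c4. So r9c4=3.
Step 12. [r9c6∈{4,7,9}] r9c6 is the only open cell in row 9 admitting 9. So r9c6=9.
Step 13. [r4c6∈{7}] only 7 remains possible at r4c6, so r4c6=7.
Step 14. [r4c2∈{4,6}] r4c2 is the only open cell in row 4 admitting 6, so r4c2=6.
Step 15. [r6c1∈{7}] r6c1's peers cover all but 7 ⇒ r6c1=7.
Step 16. [r5c9∈{5}] only 5 remains possible at r5c9, so r5c9=5.
Step 17. [r8c6∈{4}] r8c6 has the single candidate 4, so r8c6=4.
Step 18. [r2c1∈{8}] r2c1 is down to just 8, so r2c1=8.
Step 19. [r9c2∈{4,7}] 4 has one home in col 2: r9c2. So r9c2=4.
Step 20. [r9c3∈{7}] r9c3 is down to just 7 ⇒ r9c3=7.
Step 21. [r2c3∈{3}] nothing but 3 survives at r2c3 ⇒ r2c3=3.
Step 22. [r6c7∈{2,3}] row 6 places 3 nowhere but r6c7, so r6c7=3.
Step 23. [r5c6∈{1}] r5c6 is down to just 1, so r5c6=1.
Step 24. [r8c2∈{5}] r8c2's peers cover all but 5. So r8c2=5.
Step 25. [r3c5∈{9}] r3c5's peers cover all but 9. So r3c5=9.
Step 26. [r8c4∈{7}] r8c4's peers cover all but 7. So r8c4=7.
Step 27. [r3c1∈{4}] only 4 remains possible at r3c1. So r3c1=4.
Step 28. [r3c7∈{8}] r3c7's peers cover all but 8. So r3c7=8.
Step 29. [r4c4∈{9}] only 9 remains possible at r4c4, so r4c4=9.
Step 30. [r6c6∈{5}] r6c6's peers cover all but 5 ⇒ r6c6=5.
Step 31. [r4c3∈{4}] r4c3 is down to just 4, so r4c3=4.
Step 32. [r8c3∈{8}] r8c3 has the single candidate 8. So r8c3=8.
Step 33. [r4c7∈{2}] r4c7's peers cover all but 2, so r4c7=2.
Step 34. [r2c2∈{7}] r2c2 has the single candidate 7, so r2c2=7.
Step 35. [r6c5∈{2}] r6c5 has the single candidate 2, so r6c5=2.
Step 36. [r1c8∈{5}] r1c8 has the single candidate 5 ⇒ r1c8=5.
Step 37. [r8c7∈{9}] r8c7 is down to just 9, so r8c7=9.
Step 38. [r1c5∈{7}] only 7 remains possible at r1c5, so r1c5=7.
Step 39. [r8c1∈{6}] nothing but 6 survives at r8c1. So r8c1=6.
Step 40. [r6c8∈{6}] r6c8 is down to just 6. So r6c8=6.
Step 41. [r9c1∈{2}] r9c1 has the single candidate 2, so r9c1=2.
Step 42. [r2c9∈{1}] r2c9's peers cover all but 1. So r2c9=1.
Step 43. [r7c2∈{3}] r7c2 is down to just 3 ⇒ r7c2=3.
Step 44. [r6c3∈{1}] nothing but 1 survives at r6c3 ⇒ r6c3=1.
Step 45. [r1c6∈{3}] r1c6 has the single candidate 3 ⇒ r1c6=3.
Step 46. [r5c5∈{8}] r5c5's peers cover all but 8, so r5c5=8.
Step 47. [r5c8∈{4}] r5c8's peers cover all but 4. So r5c8=4.
Step 48. [r7c8∈{7}] r7c8 is down to just 7. So r7c8=7.

Answer: 9 1 6 8 7 3 4 5 2 / 8 7 3 5 4 2 6 9 1 / 4 2 5 1 9 6 8 3 7 / 5 6 4 9 3 7 2 1 8 / 3 9 2 6 8 1 7 4 5 / 7 8 1 4 2 5 3 6 9 / 1 3 9 2 6 8 5 7 4 / 6 5 8 7 1 4 9 2 3 / 2 4 7 3 5 9 1 8 6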